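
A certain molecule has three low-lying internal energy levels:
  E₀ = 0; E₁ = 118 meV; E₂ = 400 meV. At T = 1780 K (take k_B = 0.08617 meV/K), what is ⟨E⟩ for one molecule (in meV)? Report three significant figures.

54.7 meV

k_BT = 0.08617 × 1780 K = 153.38 meV.
Eᵢ/kT = 0, 0.76933, 2.6079.
Z = Σ e^(−Eᵢ/kT) = e^(−0) + e^(−0.76933) + e^(−2.6079) = 1.0000 + 0.46332 + 0.073689 = 1.5370.
⟨E⟩ = Σ Eᵢ e^(−Eᵢ/kT) / Z = (0·1.0000 + 118·0.46332 + 400·0.073689) / 1.5370 = 54.7 meV.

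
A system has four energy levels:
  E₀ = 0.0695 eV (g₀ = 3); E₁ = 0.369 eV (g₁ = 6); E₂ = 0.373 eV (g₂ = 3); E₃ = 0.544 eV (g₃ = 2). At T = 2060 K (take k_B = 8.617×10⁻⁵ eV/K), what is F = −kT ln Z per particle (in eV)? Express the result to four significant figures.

k_BT = 8.617×10⁻⁵ × 2060 K = 0.177510 eV.
Eᵢ/kT = 0.391527, 2.07876, 2.10129, 3.06462.
Z = Σ gᵢe^(−Eᵢ/kT) = 3·e^(−0.391527) + 6·e^(−2.07876) + 3·e^(−2.10129) + 2·e^(−3.06462) = 2.02807 + 0.750511 + 0.366896 + 0.0933431 = 3.23882.
F = −kT ln Z = −0.177510 × ln(3.23882) = −0.177510 × 1.17521 = -0.2086 eV.

-0.2086 eV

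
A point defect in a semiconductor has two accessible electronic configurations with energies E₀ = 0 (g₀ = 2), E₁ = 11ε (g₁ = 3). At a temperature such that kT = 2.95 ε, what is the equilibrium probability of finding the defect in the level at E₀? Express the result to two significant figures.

0.97

Eᵢ/kT = 0, 3.729.
Z = Σ gᵢe^(−Eᵢ/kT) = 2·e^(−0) + 3·e^(−3.729) = 2.000 + 0.07205 = 2.072.
P₀ = g₀ e^(−E₀/kT) / Z = 2.000/2.072 = 0.97.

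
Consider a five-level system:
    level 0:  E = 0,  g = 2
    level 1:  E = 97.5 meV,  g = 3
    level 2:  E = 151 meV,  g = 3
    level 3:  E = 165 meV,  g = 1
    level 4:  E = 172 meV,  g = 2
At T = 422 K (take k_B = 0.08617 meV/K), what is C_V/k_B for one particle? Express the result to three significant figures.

k_BT = 0.08617 × 422 K = 36.364 meV.
Eᵢ/kT = 0, 2.6812, 4.1525, 4.5375, 4.7300.
Z = Σ gᵢe^(−Eᵢ/kT) = 2·e^(−0) + 3·e^(−2.6812) + 3·e^(−4.1525) + 1·e^(−4.5375) + 2·e^(−4.7300) = 2.0000 + 0.20544 + 0.047175 + 0.010700 + 0.017653 = 2.2810.
⟨E⟩ = 14.009 meV, ⟨E²⟩ = 1684.4 meV².
C_V/k_B = (⟨E²⟩ − ⟨E⟩²)/(kT)² = (1684.4 − 196.25)/1322.3 = 1.13.

1.13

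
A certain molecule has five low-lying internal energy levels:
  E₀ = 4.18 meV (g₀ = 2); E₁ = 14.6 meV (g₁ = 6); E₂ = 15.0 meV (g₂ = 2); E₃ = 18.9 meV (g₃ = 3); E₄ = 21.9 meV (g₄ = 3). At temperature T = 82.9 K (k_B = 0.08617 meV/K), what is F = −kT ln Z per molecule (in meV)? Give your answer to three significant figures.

-6.51 meV

k_BT = 0.08617 × 82.9 K = 7.1435 meV.
Eᵢ/kT = 0.58515, 2.0438, 2.0998, 2.6458, 3.0657.
Z = Σ gᵢe^(−Eᵢ/kT) = 2·e^(−0.58515) + 6·e^(−2.0438) + 2·e^(−2.0998) + 3·e^(−2.6458) + 3·e^(−3.0657) = 1.1140 + 0.77721 + 0.24496 + 0.21285 + 0.13986 = 2.4889.
F = −kT ln Z = −7.1435 × ln(2.4889) = −7.1435 × 0.91184 = -6.51 meV.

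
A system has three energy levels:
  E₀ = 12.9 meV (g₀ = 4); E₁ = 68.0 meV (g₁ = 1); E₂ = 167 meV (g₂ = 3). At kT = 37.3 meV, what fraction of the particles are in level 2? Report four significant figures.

Eᵢ/kT = 0.345845, 1.82306, 4.47721.
Z = Σ gᵢe^(−Eᵢ/kT) = 4·e^(−0.345845) + 1·e^(−1.82306) + 3·e^(−4.47721) = 2.83049 + 0.161531 + 0.0340952 = 3.02612.
P₂ = g₂ e^(−E₂/kT) / Z = 0.0340952/3.02612 = 0.01127.

0.01127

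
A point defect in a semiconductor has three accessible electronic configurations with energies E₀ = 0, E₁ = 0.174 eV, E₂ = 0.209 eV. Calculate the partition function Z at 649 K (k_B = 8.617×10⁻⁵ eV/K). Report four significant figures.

k_BT = 8.617×10⁻⁵ × 649 K = 0.0559243 eV.
Eᵢ/kT = 0, 3.11135, 3.73719.
Z = Σ e^(−Eᵢ/kT) = e^(−0) + e^(−3.11135) + e^(−3.73719) = 1.00000 + 0.0445408 + 0.0238209 = 1.06836.

Z = 1.068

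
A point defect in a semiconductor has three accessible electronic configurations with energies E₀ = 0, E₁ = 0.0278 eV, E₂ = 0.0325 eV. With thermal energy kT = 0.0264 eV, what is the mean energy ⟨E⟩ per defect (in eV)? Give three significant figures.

0.0117 eV

Eᵢ/kT = 0, 1.0530, 1.2311.
Z = Σ e^(−Eᵢ/kT) = e^(−0) + e^(−1.0530) + e^(−1.2311) = 1.0000 + 0.34889 + 0.29197 = 1.6409.
⟨E⟩ = Σ Eᵢ e^(−Eᵢ/kT) / Z = (0·1.0000 + 0.0278·0.34889 + 0.0325·0.29197) / 1.6409 = 0.0117 eV.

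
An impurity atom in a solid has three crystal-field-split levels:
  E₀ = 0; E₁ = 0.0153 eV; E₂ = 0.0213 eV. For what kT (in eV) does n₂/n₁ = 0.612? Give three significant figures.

n₂/n₁ = exp[−(E₂−E₁)/kT] = 0.612.
⇒ (E₂−E₁)/kT = ln(1/0.612) = ln(1.6340) = 0.49103.
kT = 0.0060 eV / 0.49103 = 0.0122 eV.

0.0122 eV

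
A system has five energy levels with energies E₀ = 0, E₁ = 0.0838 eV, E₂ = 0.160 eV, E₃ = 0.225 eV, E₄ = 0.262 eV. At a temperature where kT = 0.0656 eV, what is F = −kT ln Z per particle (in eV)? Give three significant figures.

Eᵢ/kT = 0, 1.2774, 2.4390, 3.4299, 3.9939.
Z = Σ e^(−Eᵢ/kT) = e^(−0) + e^(−1.2774) + e^(−2.4390) + e^(−3.4299) + e^(−3.9939) = 1.0000 + 0.27876 + 0.087248 + 0.032390 + 0.018428 = 1.4168.
F = −kT ln Z = −0.0656 × ln(1.4168) = −0.0656 × 0.34840 = -0.0229 eV.

-0.0229 eV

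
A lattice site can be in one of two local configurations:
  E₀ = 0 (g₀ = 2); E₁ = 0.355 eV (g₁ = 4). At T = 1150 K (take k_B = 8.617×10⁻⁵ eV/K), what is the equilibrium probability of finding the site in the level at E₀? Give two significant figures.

0.95

k_BT = 8.617×10⁻⁵ × 1150 K = 0.09910 eV.
Eᵢ/kT = 0, 3.582.
Z = Σ gᵢe^(−Eᵢ/kT) = 2·e^(−0) + 4·e^(−3.582) = 2.000 + 0.1113 = 2.111.
P₀ = g₀ e^(−E₀/kT) / Z = 2.000/2.111 = 0.95.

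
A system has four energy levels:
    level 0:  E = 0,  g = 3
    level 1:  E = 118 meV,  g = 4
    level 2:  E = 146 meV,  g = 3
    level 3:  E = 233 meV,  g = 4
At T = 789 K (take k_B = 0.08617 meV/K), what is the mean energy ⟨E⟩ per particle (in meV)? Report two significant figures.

39 meV

k_BT = 0.08617 × 789 K = 67.99 meV.
Eᵢ/kT = 0, 1.736, 2.147, 3.427.
Z = Σ gᵢe^(−Eᵢ/kT) = 3·e^(−0) + 4·e^(−1.736) + 3·e^(−2.147) + 4·e^(−3.427) = 3.000 + 0.7049 + 0.3505 + 0.1299 = 4.185.
⟨E⟩ = Σ Eᵢ gᵢe^(−Eᵢ/kT) / Z = (0·3.000 + 118·0.7049 + 146·0.3505 + 233·0.1299) / 4.185 = 39 meV.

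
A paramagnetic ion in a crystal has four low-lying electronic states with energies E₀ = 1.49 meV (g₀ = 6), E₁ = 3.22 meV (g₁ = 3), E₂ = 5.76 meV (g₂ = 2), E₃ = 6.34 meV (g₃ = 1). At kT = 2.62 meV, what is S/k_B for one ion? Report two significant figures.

2.3

Eᵢ/kT = 0.5687, 1.229, 2.198, 2.420.
Z = Σ gᵢe^(−Eᵢ/kT) = 6·e^(−0.5687) + 3·e^(−1.229) + 2·e^(−2.198) + 1·e^(−2.420) = 3.398 + 0.8778 + 0.2220 + 0.08892 = 4.587.
⟨E⟩ = Σ EᵢPᵢ = 2.122 meV.
S/k_B = ln Z + ⟨E⟩/kT = ln(4.587) + 2.122/2.62 = 1.523 + 0.8099 = 2.3.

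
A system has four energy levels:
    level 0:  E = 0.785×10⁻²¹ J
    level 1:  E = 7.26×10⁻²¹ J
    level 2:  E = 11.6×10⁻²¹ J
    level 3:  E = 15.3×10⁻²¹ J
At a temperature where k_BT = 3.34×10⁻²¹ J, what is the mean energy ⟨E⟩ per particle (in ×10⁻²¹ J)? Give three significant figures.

Eᵢ/kT = 0.23503, 2.1737, 3.4731, 4.5808.
Z = Σ e^(−Eᵢ/kT) = e^(−0.23503) + e^(−2.1737) + e^(−3.4731) + e^(−4.5808) = 0.79055 + 0.11376 + 0.031021 + 0.010247 = 0.94558.
⟨E⟩ = Σ Eᵢ e^(−Eᵢ/kT) / Z = (0.785·0.79055 + 7.26·0.11376 + 11.6·0.031021 + 15.3·0.010247) / 0.94558 = 2.08 ×10⁻²¹ J.

2.08 ×10⁻²¹ J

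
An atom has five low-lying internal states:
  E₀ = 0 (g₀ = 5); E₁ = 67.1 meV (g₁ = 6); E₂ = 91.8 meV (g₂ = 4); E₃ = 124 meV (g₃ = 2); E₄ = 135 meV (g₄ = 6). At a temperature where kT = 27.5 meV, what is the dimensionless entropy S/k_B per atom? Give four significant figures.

2.107

Eᵢ/kT = 0, 2.44000, 3.33818, 4.50909, 4.90909.
Z = Σ gᵢe^(−Eᵢ/kT) = 5·e^(−0) + 6·e^(−2.44000) + 4·e^(−3.33818) + 2·e^(−4.50909) + 6·e^(−4.90909) = 5.00000 + 0.522965 + 0.142006 + 0.0220169 + 0.0442752 = 5.73126.
⟨E⟩ = Σ EᵢPᵢ = 9.91655 meV.
S/k_B = ln Z + ⟨E⟩/kT = ln(5.73126) + 9.91655/27.5 = 1.74594 + 0.360602 = 2.107.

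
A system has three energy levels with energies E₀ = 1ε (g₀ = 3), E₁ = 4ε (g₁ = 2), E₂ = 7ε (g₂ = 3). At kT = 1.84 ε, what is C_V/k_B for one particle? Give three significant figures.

0.562

Eᵢ/kT = 0.54348, 2.1739, 3.8043.
Z = Σ gᵢe^(−Eᵢ/kT) = 3·e^(−0.54348) + 2·e^(−2.1739) + 3·e^(−3.8043) = 1.7422 + 0.22747 + 0.066824 = 2.0365.
⟨E⟩ = 1.5320 ε, ⟨E²⟩ = 4.2505 ε².
C_V/k_B = (⟨E²⟩ − ⟨E⟩²)/(kT)² = (4.2505 − 2.3470)/3.3856 = 0.562.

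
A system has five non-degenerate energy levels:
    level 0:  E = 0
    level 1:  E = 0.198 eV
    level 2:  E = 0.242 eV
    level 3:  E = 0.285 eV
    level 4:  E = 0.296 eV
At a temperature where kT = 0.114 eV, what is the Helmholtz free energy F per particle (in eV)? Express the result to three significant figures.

-0.0425 eV

Eᵢ/kT = 0, 1.7368, 2.1228, 2.5000, 2.5965.
Z = Σ e^(−Eᵢ/kT) = e^(−0) + e^(−1.7368) + e^(−2.1228) + e^(−2.5000) + e^(−2.5965) = 1.0000 + 0.17608 + 0.11970 + 0.082085 + 0.074534 = 1.4524.
F = −kT ln Z = −0.114 × ln(1.4524) = −0.114 × 0.37322 = -0.0425 eV.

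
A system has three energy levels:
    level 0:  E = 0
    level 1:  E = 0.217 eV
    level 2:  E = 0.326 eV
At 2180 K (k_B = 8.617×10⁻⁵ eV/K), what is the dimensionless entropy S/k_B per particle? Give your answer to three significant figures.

k_BT = 8.617×10⁻⁵ × 2180 K = 0.18785 eV.
Eᵢ/kT = 0, 1.1552, 1.7354.
Z = Σ e^(−Eᵢ/kT) = e^(−0) + e^(−1.1552) + e^(−1.7354) = 1.0000 + 0.31499 + 0.17633 = 1.4913.
⟨E⟩ = Σ EᵢPᵢ = 0.084380 eV.
S/k_B = ln Z + ⟨E⟩/kT = ln(1.4913) + 0.084380/0.18785 = 0.39965 + 0.44919 = 0.849.

0.849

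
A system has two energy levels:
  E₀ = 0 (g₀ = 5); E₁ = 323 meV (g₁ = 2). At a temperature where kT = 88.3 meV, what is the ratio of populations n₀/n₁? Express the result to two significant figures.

97

n₀/n₁ = (g₀/g₁) exp[−(E₀−E₁)/kT] = (5/2) × exp(−(-323 meV)/(88.3 meV)) = (5/2) × exp(3.658) = 97.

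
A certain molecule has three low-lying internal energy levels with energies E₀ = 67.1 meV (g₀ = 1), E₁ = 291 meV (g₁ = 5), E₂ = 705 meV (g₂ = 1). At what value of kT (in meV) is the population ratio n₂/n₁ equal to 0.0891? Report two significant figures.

n₂/n₁ = (g₂/g₁) exp[−(E₂−E₁)/kT] = 0.0891.
⇒ (E₂−E₁)/kT = ln((1/5)/0.0891) = ln(2.245) = 0.8087.
kT = 414 meV / 0.8087 = 510 meV.

510 meV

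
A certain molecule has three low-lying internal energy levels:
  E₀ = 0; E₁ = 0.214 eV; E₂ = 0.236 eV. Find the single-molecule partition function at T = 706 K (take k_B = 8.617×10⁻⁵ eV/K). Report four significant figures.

Z = 1.050

k_BT = 8.617×10⁻⁵ × 706 K = 0.0608360 eV.
Eᵢ/kT = 0, 3.51765, 3.87928.
Z = Σ e^(−Eᵢ/kT) = e^(−0) + e^(−3.51765) + e^(−3.87928) = 1.00000 + 0.0296691 + 0.0206657 = 1.05033.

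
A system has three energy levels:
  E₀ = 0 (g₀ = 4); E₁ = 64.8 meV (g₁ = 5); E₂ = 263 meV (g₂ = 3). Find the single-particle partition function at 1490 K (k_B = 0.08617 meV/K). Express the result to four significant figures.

Z = 7.405

k_BT = 0.08617 × 1490 K = 128.393 meV.
Eᵢ/kT = 0, 0.504700, 2.04840.
Z = Σ gᵢe^(−Eᵢ/kT) = 4·e^(−0) + 5·e^(−0.504700) + 3·e^(−2.04840) = 4.00000 + 3.01843 + 0.386823 = 7.40525.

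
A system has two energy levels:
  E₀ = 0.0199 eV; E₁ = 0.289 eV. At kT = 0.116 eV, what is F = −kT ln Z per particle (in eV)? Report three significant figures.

0.00902 eV

Eᵢ/kT = 0.17155, 2.4914.
Z = Σ e^(−Eᵢ/kT) = e^(−0.17155) + e^(−2.4914) = 0.84236 + 0.082794 = 0.92515.
F = −kT ln Z = −0.116 × ln(0.92515) = −0.116 × -0.077799 = 0.00902 eV.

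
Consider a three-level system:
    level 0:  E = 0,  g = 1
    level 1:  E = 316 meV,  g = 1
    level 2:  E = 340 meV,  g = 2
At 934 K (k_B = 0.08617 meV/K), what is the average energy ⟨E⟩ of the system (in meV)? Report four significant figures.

k_BT = 0.08617 × 934 K = 80.4828 meV.
Eᵢ/kT = 0, 3.92630, 4.22451.
Z = Σ gᵢe^(−Eᵢ/kT) = 1·e^(−0) + 1·e^(−3.92630) + 2·e^(−4.22451) = 1.00000 + 0.0197165 + 0.0292650 = 1.04898.
⟨E⟩ = Σ Eᵢ gᵢe^(−Eᵢ/kT) / Z = (0·1.00000 + 316·0.0197165 + 340·0.0292650) / 1.04898 = 15.42 meV.

15.42 meV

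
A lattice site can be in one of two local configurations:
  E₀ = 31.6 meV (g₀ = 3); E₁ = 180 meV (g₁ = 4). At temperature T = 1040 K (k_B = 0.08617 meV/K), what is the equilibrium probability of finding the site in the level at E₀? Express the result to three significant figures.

k_BT = 0.08617 × 1040 K = 89.617 meV.
Eᵢ/kT = 0.35261, 2.0085.
Z = Σ gᵢe^(−Eᵢ/kT) = 3·e^(−0.35261) + 4·e^(−2.0085) = 2.1086 + 0.53676 = 2.6454.
P₀ = g₀ e^(−E₀/kT) / Z = 2.1086/2.6454 = 0.797.

0.797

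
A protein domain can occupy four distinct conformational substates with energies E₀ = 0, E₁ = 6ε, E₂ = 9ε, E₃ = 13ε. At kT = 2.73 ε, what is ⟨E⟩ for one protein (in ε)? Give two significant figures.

0.96 ε

Eᵢ/kT = 0, 2.198, 3.297, 4.762.
Z = Σ e^(−Eᵢ/kT) = e^(−0) + e^(−2.198) + e^(−3.297) + e^(−4.762) = 1.000 + 0.1110 + 0.03699 + 0.008548 = 1.157.
⟨E⟩ = Σ Eᵢ e^(−Eᵢ/kT) / Z = (0·1.000 + 6·0.1110 + 9·0.03699 + 13·0.008548) / 1.157 = 0.96 ε.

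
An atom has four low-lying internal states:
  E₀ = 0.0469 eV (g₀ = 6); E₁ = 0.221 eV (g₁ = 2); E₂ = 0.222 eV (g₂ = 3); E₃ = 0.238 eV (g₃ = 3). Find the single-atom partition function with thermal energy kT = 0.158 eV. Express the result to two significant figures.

Eᵢ/kT = 0.2968, 1.399, 1.405, 1.506.
Z = Σ gᵢe^(−Eᵢ/kT) = 6·e^(−0.2968) + 2·e^(−1.399) + 3·e^(−1.405) + 3·e^(−1.506) = 4.459 + 0.4937 + 0.7361 + 0.6654 = 6.354.

Z = 6.4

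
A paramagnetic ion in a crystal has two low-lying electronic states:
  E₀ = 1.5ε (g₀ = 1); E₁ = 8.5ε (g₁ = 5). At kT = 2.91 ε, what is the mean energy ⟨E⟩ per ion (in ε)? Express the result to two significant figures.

Eᵢ/kT = 0.5155, 2.921.
Z = Σ gᵢe^(−Eᵢ/kT) = 1·e^(−0.5155) + 5·e^(−2.921) = 0.5972 + 0.2694 = 0.8666.
⟨E⟩ = Σ Eᵢ gᵢe^(−Eᵢ/kT) / Z = (1.5·0.5972 + 8.5·0.2694) / 0.8666 = 3.7 ε.

3.7 ε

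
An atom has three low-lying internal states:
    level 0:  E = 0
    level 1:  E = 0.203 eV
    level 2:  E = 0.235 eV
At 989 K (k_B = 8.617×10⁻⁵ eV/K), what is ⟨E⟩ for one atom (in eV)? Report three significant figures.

k_BT = 8.617×10⁻⁵ × 989 K = 0.085222 eV.
Eᵢ/kT = 0, 2.3820, 2.7575.
Z = Σ e^(−Eᵢ/kT) = e^(−0) + e^(−2.3820) + e^(−2.7575) = 1.0000 + 0.092366 + 0.063450 = 1.1558.
⟨E⟩ = Σ Eᵢ e^(−Eᵢ/kT) / Z = (0·1.0000 + 0.203·0.092366 + 0.235·0.063450) / 1.1558 = 0.0291 eV.

0.0291 eV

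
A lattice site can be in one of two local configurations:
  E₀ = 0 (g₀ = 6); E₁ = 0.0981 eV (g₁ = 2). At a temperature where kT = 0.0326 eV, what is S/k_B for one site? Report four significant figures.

1.857

Eᵢ/kT = 0, 3.00920.
Z = Σ gᵢe^(−Eᵢ/kT) = 6·e^(−0) + 2·e^(−3.00920) = 6.00000 + 0.0986623 = 6.09866.
⟨E⟩ = Σ EᵢPᵢ = 0.00158703 eV.
S/k_B = ln Z + ⟨E⟩/kT = ln(6.09866) + 0.00158703/0.0326 = 1.80807 + 0.0486819 = 1.857.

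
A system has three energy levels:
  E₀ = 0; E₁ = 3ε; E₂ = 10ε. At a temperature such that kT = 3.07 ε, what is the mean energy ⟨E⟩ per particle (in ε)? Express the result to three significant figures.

Eᵢ/kT = 0, 0.97720, 3.2573.
Z = Σ e^(−Eᵢ/kT) = e^(−0) + e^(−0.97720) + e^(−3.2573) = 1.0000 + 0.37636 + 0.038492 = 1.4149.
⟨E⟩ = Σ Eᵢ e^(−Eᵢ/kT) / Z = (0·1.0000 + 3·0.37636 + 10·0.038492) / 1.4149 = 1.07 ε.

1.07 ε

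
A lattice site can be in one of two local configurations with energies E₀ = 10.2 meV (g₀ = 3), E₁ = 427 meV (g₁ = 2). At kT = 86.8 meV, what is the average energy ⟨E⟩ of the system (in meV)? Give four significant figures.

12.47 meV

Eᵢ/kT = 0.117512, 4.91935.
Z = Σ gᵢe^(−Eᵢ/kT) = 3·e^(−0.117512) + 2·e^(−4.91935) = 2.66739 + 0.0146078 = 2.68200.
⟨E⟩ = Σ Eᵢ gᵢe^(−Eᵢ/kT) / Z = (10.2·2.66739 + 427·0.0146078) / 2.68200 = 12.47 meV.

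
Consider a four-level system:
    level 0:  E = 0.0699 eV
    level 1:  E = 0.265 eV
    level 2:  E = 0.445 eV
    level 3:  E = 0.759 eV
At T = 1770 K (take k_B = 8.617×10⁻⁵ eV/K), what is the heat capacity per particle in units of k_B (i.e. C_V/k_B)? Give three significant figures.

0.669

k_BT = 8.617×10⁻⁵ × 1770 K = 0.15252 eV.
Eᵢ/kT = 0.45830, 1.7375, 2.9177, 4.9764.
Z = Σ e^(−Eᵢ/kT) = e^(−0.45830) + e^(−1.7375) + e^(−2.9177) + e^(−4.9764) = 0.63236 + 0.17596 + 0.054058 + 0.0068989 = 0.86928.
⟨E⟩ = 0.13819 eV, ⟨E²⟩ = 0.034656 eV².
C_V/k_B = (⟨E²⟩ − ⟨E⟩²)/(kT)² = (0.034656 − 0.019096)/0.023262 = 0.669.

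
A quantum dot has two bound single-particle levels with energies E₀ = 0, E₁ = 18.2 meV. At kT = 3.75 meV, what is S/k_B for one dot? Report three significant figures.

Eᵢ/kT = 0, 4.8533.
Z = Σ e^(−Eᵢ/kT) = e^(−0) + e^(−4.8533) = 1.0000 + 0.0078026 = 1.0078.
⟨E⟩ = Σ EᵢPᵢ = 0.14091 meV.
S/k_B = ln Z + ⟨E⟩/kT = ln(1.0078) + 0.14091/3.75 = 0.0077697 + 0.037576 = 0.0453.

0.0453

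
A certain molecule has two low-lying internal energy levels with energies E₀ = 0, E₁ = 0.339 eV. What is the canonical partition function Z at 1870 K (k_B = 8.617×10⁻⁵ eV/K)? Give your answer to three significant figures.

k_BT = 8.617×10⁻⁵ × 1870 K = 0.16114 eV.
Eᵢ/kT = 0, 2.1038.
Z = Σ e^(−Eᵢ/kT) = e^(−0) + e^(−2.1038) = 1.0000 + 0.12199 = 1.1220.

Z = 1.12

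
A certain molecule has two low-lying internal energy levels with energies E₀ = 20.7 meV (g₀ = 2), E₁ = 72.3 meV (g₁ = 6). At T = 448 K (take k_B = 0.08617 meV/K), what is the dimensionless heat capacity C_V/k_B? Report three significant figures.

k_BT = 0.08617 × 448 K = 38.604 meV.
Eᵢ/kT = 0.53621, 1.8729.
Z = Σ gᵢe^(−Eᵢ/kT) = 2·e^(−0.53621) + 6·e^(−1.8729) = 1.1699 + 0.92206 = 2.0920.
⟨E⟩ = 43.443 meV, ⟨E²⟩ = 2543.6 meV².
C_V/k_B = (⟨E²⟩ − ⟨E⟩²)/(kT)² = (2543.6 − 1887.3)/1490.3 = 0.440.

0.440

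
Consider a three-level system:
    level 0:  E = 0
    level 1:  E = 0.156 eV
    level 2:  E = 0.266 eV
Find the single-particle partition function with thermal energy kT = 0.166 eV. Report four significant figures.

Z = 1.592

Eᵢ/kT = 0, 0.939759, 1.60241.
Z = Σ e^(−Eᵢ/kT) = e^(−0) + e^(−0.939759) + e^(−1.60241) = 1.00000 + 0.390722 + 0.201411 = 1.59213.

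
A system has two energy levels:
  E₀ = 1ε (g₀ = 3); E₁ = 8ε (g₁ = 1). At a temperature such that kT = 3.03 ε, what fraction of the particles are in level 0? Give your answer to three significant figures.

0.968

Eᵢ/kT = 0.33003, 2.6403.
Z = Σ gᵢe^(−Eᵢ/kT) = 3·e^(−0.33003) + 1·e^(−2.6403) = 2.1567 + 0.071340 = 2.2280.
P₀ = g₀ e^(−E₀/kT) / Z = 2.1567/2.2280 = 0.968.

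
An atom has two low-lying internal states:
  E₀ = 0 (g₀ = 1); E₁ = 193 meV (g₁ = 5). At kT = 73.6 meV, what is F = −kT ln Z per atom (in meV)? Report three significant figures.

Eᵢ/kT = 0, 2.6223.
Z = Σ gᵢe^(−Eᵢ/kT) = 1·e^(−0) + 5·e^(−2.6223) = 1.0000 + 0.36318 = 1.3632.
F = −kT ln Z = −73.6 × ln(1.3632) = −73.6 × 0.30983 = -22.8 meV.

-22.8 meV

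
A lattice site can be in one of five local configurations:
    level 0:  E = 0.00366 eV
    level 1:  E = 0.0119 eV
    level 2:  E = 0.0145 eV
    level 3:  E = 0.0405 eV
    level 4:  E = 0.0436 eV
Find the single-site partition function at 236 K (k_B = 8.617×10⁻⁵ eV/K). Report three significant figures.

Z = 2.14

k_BT = 8.617×10⁻⁵ × 236 K = 0.020336 eV.
Eᵢ/kT = 0.17998, 0.58517, 0.71302, 1.9915, 2.1440.
Z = Σ e^(−Eᵢ/kT) = e^(−0.17998) + e^(−0.58517) + e^(−0.71302) + e^(−1.9915) + e^(−2.1440) = 0.83529 + 0.55701 + 0.49016 + 0.13649 + 0.11719 = 2.1361.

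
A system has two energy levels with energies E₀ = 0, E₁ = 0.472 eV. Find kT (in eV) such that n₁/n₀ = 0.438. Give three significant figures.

0.572 eV

n₁/n₀ = exp[−(E₁−E₀)/kT] = 0.438.
⇒ (E₁−E₀)/kT = ln(1/0.438) = ln(2.2831) = 0.82553.
kT = 0.472 eV / 0.82553 = 0.572 eV.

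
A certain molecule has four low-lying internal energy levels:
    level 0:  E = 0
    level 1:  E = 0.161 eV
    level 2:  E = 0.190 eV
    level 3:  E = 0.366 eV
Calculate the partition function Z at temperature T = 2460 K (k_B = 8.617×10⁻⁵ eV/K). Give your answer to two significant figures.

k_BT = 8.617×10⁻⁵ × 2460 K = 0.2120 eV.
Eᵢ/kT = 0, 0.7594, 0.8962, 1.726.
Z = Σ e^(−Eᵢ/kT) = e^(−0) + e^(−0.7594) + e^(−0.8962) + e^(−1.726) = 1.000 + 0.4679 + 0.4081 + 0.1780 = 2.054.

Z = 2.1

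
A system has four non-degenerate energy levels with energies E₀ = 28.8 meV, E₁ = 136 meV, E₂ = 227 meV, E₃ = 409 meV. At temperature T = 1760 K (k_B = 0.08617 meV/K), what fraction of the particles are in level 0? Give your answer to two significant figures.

k_BT = 0.08617 × 1760 K = 151.7 meV.
Eᵢ/kT = 0.1898, 0.8965, 1.496, 2.696.
Z = Σ e^(−Eᵢ/kT) = e^(−0.1898) + e^(−0.8965) + e^(−1.496) + e^(−2.696) = 0.8271 + 0.4080 + 0.2240 + 0.06747 = 1.527.
P₀ = e^(−E₀/kT) / Z = 0.8271/1.527 = 0.54.

0.54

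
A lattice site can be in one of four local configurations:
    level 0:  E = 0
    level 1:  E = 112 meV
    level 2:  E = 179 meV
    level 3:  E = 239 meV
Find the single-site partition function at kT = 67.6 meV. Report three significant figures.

Eᵢ/kT = 0, 1.6568, 2.6479, 3.5355.
Z = Σ e^(−Eᵢ/kT) = e^(−0) + e^(−1.6568) + e^(−2.6479) + e^(−3.5355) = 1.0000 + 0.19075 + 0.070800 + 0.029144 = 1.2907.

Z = 1.29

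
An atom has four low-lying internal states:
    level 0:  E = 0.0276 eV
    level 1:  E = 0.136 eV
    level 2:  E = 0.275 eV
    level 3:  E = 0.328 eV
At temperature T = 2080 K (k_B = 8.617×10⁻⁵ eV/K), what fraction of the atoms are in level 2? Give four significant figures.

0.1267

k_BT = 8.617×10⁻⁵ × 2080 K = 0.179234 eV.
Eᵢ/kT = 0.153989, 0.758785, 1.53431, 1.83001.
Z = Σ e^(−Eᵢ/kT) = e^(−0.153989) + e^(−0.758785) + e^(−1.53431) + e^(−1.83001) = 0.857281 + 0.468235 + 0.215604 + 0.160412 = 1.70153.
P₂ = e^(−E₂/kT) / Z = 0.215604/1.70153 = 0.1267.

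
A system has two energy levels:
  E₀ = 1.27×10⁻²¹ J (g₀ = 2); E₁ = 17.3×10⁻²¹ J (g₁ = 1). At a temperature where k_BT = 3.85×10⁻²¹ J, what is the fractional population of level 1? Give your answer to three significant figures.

Eᵢ/kT = 0.32987, 4.4935.
Z = Σ gᵢe^(−Eᵢ/kT) = 2·e^(−0.32987) + 1·e^(−4.4935) = 1.4380 + 0.011181 = 1.4492.
P₁ = g₁ e^(−E₁/kT) / Z = 0.011181/1.4492 = 0.00772.

0.00772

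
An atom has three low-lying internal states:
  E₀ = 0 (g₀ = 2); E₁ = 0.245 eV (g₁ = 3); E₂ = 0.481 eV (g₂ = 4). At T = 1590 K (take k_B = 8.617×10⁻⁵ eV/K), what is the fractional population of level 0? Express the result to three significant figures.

k_BT = 8.617×10⁻⁵ × 1590 K = 0.13701 eV.
Eᵢ/kT = 0, 1.7882, 3.5107.
Z = Σ gᵢe^(−Eᵢ/kT) = 2·e^(−0) + 3·e^(−1.7882) + 4·e^(−3.5107) = 2.0000 + 0.50178 + 0.11950 = 2.6213.
P₀ = g₀ e^(−E₀/kT) / Z = 2.0000/2.6213 = 0.763.

0.763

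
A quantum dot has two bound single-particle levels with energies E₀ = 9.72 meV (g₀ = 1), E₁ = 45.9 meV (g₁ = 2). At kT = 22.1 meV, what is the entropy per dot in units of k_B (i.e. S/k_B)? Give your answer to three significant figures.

Eᵢ/kT = 0.43982, 2.0769.
Z = Σ gᵢe^(−Eᵢ/kT) = 1·e^(−0.43982) + 2·e^(−2.0769) = 0.64415 + 0.25064 = 0.89479.
⟨E⟩ = Σ EᵢPᵢ = 19.854 meV.
S/k_B = ln Z + ⟨E⟩/kT = ln(0.89479) + 19.854/22.1 = -0.11117 + 0.89837 = 0.787.

0.787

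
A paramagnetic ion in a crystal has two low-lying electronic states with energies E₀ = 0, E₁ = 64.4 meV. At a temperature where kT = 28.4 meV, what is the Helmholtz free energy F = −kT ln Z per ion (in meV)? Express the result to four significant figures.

-2.799 meV

Eᵢ/kT = 0, 2.26761.
Z = Σ e^(−Eᵢ/kT) = e^(−0) + e^(−2.26761) = 1.00000 + 0.103559 = 1.10356.
F = −kT ln Z = −28.4 × ln(1.10356) = −28.4 × 0.0985413 = -2.799 meV.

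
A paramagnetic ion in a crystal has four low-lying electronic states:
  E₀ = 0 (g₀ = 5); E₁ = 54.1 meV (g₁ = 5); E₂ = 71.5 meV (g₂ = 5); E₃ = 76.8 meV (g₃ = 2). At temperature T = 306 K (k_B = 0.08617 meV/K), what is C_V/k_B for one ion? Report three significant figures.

k_BT = 0.08617 × 306 K = 26.368 meV.
Eᵢ/kT = 0, 2.0517, 2.7116, 2.9126.
Z = Σ gᵢe^(−Eᵢ/kT) = 5·e^(−0) + 5·e^(−2.0517) + 5·e^(−2.7116) + 2·e^(−2.9126) = 5.0000 + 0.64258 + 0.33215 + 0.10867 = 6.0834.
⟨E⟩ = 10.990 meV, ⟨E²⟩ = 693.64 meV².
C_V/k_B = (⟨E²⟩ − ⟨E⟩²)/(kT)² = (693.64 − 120.78)/695.27 = 0.824.

0.824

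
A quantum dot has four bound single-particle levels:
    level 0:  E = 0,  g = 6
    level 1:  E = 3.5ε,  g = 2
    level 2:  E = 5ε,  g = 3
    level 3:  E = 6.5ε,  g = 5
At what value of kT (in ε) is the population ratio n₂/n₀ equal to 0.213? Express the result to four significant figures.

n₂/n₀ = (g₂/g₀) exp[−(E₂−E₀)/kT] = 0.213.
⇒ (E₂−E₀)/kT = ln((3/6)/0.213) = ln(2.34742) = 0.853317.
kT = 5ε / 0.853317 = 5.859 ε.

5.859 ε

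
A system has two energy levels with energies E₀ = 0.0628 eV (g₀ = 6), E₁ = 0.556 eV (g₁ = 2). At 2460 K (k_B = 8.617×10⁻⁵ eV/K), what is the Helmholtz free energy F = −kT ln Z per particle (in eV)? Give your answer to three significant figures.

k_BT = 8.617×10⁻⁵ × 2460 K = 0.21198 eV.
Eᵢ/kT = 0.29625, 2.6229.
Z = Σ gᵢe^(−Eᵢ/kT) = 6·e^(−0.29625) + 2·e^(−2.6229) = 4.4616 + 0.14518 = 4.6068.
F = −kT ln Z = −0.21198 × ln(4.6068) = −0.21198 × 1.5275 = -0.324 eV.

-0.324 eV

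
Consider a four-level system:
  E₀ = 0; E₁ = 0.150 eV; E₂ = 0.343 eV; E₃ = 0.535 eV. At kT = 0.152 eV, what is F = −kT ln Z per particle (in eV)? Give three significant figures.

-0.0623 eV

Eᵢ/kT = 0, 0.98684, 2.2566, 3.5197.
Z = Σ e^(−Eᵢ/kT) = e^(−0) + e^(−0.98684) + e^(−2.2566) + e^(−3.5197) = 1.0000 + 0.37275 + 0.10471 + 0.029608 = 1.5071.
F = −kT ln Z = −0.152 × ln(1.5071) = −0.152 × 0.41019 = -0.0623 eV.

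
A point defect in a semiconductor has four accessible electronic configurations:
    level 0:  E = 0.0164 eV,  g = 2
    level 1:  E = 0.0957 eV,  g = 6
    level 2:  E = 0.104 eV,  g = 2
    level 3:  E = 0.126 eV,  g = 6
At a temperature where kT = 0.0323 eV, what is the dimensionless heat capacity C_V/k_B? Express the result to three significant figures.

Eᵢ/kT = 0.50774, 2.9628, 3.2198, 3.9009.
Z = Σ gᵢe^(−Eᵢ/kT) = 2·e^(−0.50774) + 6·e^(−2.9628) + 2·e^(−3.2198) + 6·e^(−3.9009) = 1.2037 + 0.31004 + 0.079926 + 0.12134 = 1.7150.
⟨E⟩ = 0.042573 eV, ⟨E²⟩ = 0.0034718 eV².
C_V/k_B = (⟨E²⟩ − ⟨E⟩²)/(kT)² = (0.0034718 − 0.0018125)/0.0010433 = 1.59.

1.59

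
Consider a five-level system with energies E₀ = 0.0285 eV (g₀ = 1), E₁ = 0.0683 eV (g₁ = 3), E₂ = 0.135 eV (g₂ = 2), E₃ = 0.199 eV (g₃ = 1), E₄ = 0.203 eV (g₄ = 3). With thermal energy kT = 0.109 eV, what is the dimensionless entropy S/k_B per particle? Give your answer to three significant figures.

Eᵢ/kT = 0.26147, 0.62661, 1.2385, 1.8257, 1.8624.
Z = Σ gᵢe^(−Eᵢ/kT) = 1·e^(−0.26147) + 3·e^(−0.62661) + 2·e^(−1.2385) + 1·e^(−1.8257) + 3·e^(−1.8624) = 0.76992 + 1.6032 + 0.57964 + 0.16110 + 0.46590 = 3.5798.
⟨E⟩ = Σ EᵢPᵢ = 0.093952 eV.
S/k_B = ln Z + ⟨E⟩/kT = ln(3.5798) + 0.093952/0.109 = 1.2753 + 0.86194 = 2.14.

2.14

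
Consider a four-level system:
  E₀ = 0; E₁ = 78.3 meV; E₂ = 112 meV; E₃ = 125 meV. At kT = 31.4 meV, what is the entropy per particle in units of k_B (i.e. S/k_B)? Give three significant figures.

Eᵢ/kT = 0, 2.4936, 3.5669, 3.9809.
Z = Σ e^(−Eᵢ/kT) = e^(−0) + e^(−2.4936) + e^(−3.5669) + e^(−3.9809) = 1.0000 + 0.082612 + 0.028243 + 0.018669 = 1.1295.
⟨E⟩ = Σ EᵢPᵢ = 10.594 meV.
S/k_B = ln Z + ⟨E⟩/kT = ln(1.1295) + 10.594/31.4 = 0.12178 + 0.33739 = 0.459.

0.459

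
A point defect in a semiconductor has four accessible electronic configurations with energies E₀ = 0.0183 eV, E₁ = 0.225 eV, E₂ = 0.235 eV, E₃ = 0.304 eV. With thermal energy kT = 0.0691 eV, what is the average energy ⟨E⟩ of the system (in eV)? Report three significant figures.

Eᵢ/kT = 0.26483, 3.2562, 3.4009, 4.3994.
Z = Σ e^(−Eᵢ/kT) = e^(−0.26483) + e^(−3.2562) + e^(−3.4009) + e^(−4.3994) = 0.76734 + 0.038535 + 0.033343 + 0.012285 = 0.85150.
⟨E⟩ = Σ Eᵢ e^(−Eᵢ/kT) / Z = (0.0183·0.76734 + 0.225·0.038535 + 0.235·0.033343 + 0.304·0.012285) / 0.85150 = 0.0403 eV.

0.0403 eV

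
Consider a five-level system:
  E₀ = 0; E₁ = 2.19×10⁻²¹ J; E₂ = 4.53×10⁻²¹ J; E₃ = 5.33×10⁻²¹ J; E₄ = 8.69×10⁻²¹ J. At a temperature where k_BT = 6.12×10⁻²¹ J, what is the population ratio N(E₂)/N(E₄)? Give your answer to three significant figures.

1.97

n₂/n₄ = exp[−(E₂−E₄)/kT] = exp(−(-4.16 ×10⁻²¹ J)/(6.12 ×10⁻²¹ J)) = exp(0.67974) = 1.97.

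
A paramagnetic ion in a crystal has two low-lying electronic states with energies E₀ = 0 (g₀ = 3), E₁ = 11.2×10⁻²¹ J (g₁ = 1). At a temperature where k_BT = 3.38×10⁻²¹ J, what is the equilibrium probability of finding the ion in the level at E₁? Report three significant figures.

0.0120

Eᵢ/kT = 0, 3.3136.
Z = Σ gᵢe^(−Eᵢ/kT) = 3·e^(−0) + 1·e^(−3.3136) = 3.0000 + 0.036385 = 3.0364.
P₁ = g₁ e^(−E₁/kT) / Z = 0.036385/3.0364 = 0.0120.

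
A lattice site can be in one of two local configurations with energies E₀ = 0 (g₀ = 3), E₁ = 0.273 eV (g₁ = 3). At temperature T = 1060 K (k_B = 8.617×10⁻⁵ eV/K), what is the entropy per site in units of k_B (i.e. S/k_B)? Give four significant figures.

1.291

k_BT = 8.617×10⁻⁵ × 1060 K = 0.0913402 eV.
Eᵢ/kT = 0, 2.98883.
Z = Σ gᵢe^(−Eᵢ/kT) = 3·e^(−0) + 3·e^(−2.98883) = 3.00000 + 0.151039 = 3.15104.
⟨E⟩ = Σ EᵢPᵢ = 0.0130857 eV.
S/k_B = ln Z + ⟨E⟩/kT = ln(3.15104) + 0.0130857/0.0913402 = 1.14773 + 0.143263 = 1.291.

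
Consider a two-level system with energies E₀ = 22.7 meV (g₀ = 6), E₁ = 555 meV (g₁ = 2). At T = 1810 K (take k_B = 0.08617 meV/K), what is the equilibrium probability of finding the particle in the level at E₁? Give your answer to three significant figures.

0.0109

k_BT = 0.08617 × 1810 K = 155.97 meV.
Eᵢ/kT = 0.14554, 3.5584.
Z = Σ gᵢe^(−Eᵢ/kT) = 6·e^(−0.14554) + 2·e^(−3.5584) = 5.1873 + 0.056969 = 5.2443.
P₁ = g₁ e^(−E₁/kT) / Z = 0.056969/5.2443 = 0.0109.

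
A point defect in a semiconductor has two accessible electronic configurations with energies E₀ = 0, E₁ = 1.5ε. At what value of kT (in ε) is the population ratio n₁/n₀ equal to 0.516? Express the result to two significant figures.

n₁/n₀ = exp[−(E₁−E₀)/kT] = 0.516.
⇒ (E₁−E₀)/kT = ln(1/0.516) = ln(1.938) = 0.6617.
kT = 1.5ε / 0.6617 = 2.3 ε.

2.3 ε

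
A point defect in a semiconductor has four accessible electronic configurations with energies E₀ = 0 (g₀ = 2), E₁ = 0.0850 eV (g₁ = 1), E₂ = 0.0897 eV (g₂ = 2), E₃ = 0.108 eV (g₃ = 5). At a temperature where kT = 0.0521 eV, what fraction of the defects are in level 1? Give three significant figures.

Eᵢ/kT = 0, 1.6315, 1.7217, 2.0729.
Z = Σ gᵢe^(−Eᵢ/kT) = 2·e^(−0) + 1·e^(−1.6315) + 2·e^(−1.7217) + 5·e^(−2.0729) = 2.0000 + 0.19564 + 0.35752 + 0.62910 = 3.1823.
P₁ = g₁ e^(−E₁/kT) / Z = 0.19564/3.1823 = 0.0615.

0.0615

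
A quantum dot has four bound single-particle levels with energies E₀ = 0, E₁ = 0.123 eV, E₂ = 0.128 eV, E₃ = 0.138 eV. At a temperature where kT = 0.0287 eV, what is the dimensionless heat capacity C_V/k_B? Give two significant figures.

0.63

Eᵢ/kT = 0, 4.286, 4.460, 4.808.
Z = Σ e^(−Eᵢ/kT) = e^(−0) + e^(−4.286) + e^(−4.460) + e^(−4.808) = 1.000 + 0.01376 + 0.01156 + 0.008164 = 1.033.
⟨E⟩ = 0.004161 eV, ⟨E²⟩ = 0.0005354 eV².
C_V/k_B = (⟨E²⟩ − ⟨E⟩²)/(kT)² = (0.0005354 − 0.00001731)/0.0008237 = 0.63.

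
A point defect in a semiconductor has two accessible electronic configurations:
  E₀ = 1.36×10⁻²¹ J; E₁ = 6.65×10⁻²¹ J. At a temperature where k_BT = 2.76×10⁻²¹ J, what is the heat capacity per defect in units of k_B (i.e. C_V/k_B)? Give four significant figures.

Eᵢ/kT = 0.492754, 2.40942.
Z = Σ e^(−Eᵢ/kT) = e^(−0.492754) + e^(−2.40942) = 0.610942 + 0.0898674 = 0.700809.
⟨E⟩ = 2.03836, ⟨E²⟩ = 7.28324.
C_V/k_B = (⟨E²⟩ − ⟨E⟩²)/(kT)² = (7.28324 − 4.15491)/7.61760 = 0.4107.

0.4107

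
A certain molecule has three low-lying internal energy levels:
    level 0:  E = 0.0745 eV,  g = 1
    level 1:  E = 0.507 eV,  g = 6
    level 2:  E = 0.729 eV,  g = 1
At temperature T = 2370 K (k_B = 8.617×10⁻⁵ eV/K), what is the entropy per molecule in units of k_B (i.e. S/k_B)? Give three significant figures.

1.51

k_BT = 8.617×10⁻⁵ × 2370 K = 0.20422 eV.
Eᵢ/kT = 0.36480, 2.4826, 3.5697.
Z = Σ gᵢe^(−Eᵢ/kT) = 1·e^(−0.36480) + 6·e^(−2.4826) + 1·e^(−3.5697) = 0.69434 + 0.50115 + 0.028164 = 1.2237.
⟨E⟩ = Σ EᵢPᵢ = 0.26669 eV.
S/k_B = ln Z + ⟨E⟩/kT = ln(1.2237) + 0.26669/0.20422 = 0.20188 + 1.3059 = 1.51.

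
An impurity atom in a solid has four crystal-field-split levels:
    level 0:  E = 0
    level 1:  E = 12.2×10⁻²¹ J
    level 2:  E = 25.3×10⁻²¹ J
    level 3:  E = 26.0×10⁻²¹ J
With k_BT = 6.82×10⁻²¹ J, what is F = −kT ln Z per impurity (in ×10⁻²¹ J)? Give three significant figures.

Eᵢ/kT = 0, 1.7889, 3.7097, 3.8123.
Z = Σ e^(−Eᵢ/kT) = e^(−0) + e^(−1.7889) + e^(−3.7097) + e^(−3.8123) = 1.0000 + 0.16714 + 0.024485 + 0.022097 = 1.2137.
F = −kT ln Z = −6.82 × ln(1.2137) = −6.82 × 0.19367 = -1.32 ×10⁻²¹ J.

-1.32 ×10⁻²¹ J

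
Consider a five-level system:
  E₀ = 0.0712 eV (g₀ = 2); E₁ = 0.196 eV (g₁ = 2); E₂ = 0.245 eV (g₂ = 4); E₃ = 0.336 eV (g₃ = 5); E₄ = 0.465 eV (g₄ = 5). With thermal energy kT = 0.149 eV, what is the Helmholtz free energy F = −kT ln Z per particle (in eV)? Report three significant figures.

-0.178 eV

Eᵢ/kT = 0.47785, 1.3154, 1.6443, 2.2550, 3.1208.
Z = Σ gᵢe^(−Eᵢ/kT) = 2·e^(−0.47785) + 2·e^(−1.3154) + 4·e^(−1.6443) + 5·e^(−2.2550) + 5·e^(−3.1208) = 1.2402 + 0.53673 + 0.77259 + 0.52437 + 0.22061 = 3.2945.
F = −kT ln Z = −0.149 × ln(3.2945) = −0.149 × 1.1923 = -0.178 eV.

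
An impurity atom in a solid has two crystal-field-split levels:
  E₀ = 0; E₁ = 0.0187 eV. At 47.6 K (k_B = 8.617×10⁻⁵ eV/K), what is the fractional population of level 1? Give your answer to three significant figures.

0.0104

k_BT = 8.617×10⁻⁵ × 47.6 K = 0.0041017 eV.
Eᵢ/kT = 0, 4.5591.
Z = Σ e^(−Eᵢ/kT) = e^(−0) + e^(−4.5591) = 1.0000 + 0.010471 = 1.0105.
P₁ = e^(−E₁/kT) / Z = 0.010471/1.0105 = 0.0104.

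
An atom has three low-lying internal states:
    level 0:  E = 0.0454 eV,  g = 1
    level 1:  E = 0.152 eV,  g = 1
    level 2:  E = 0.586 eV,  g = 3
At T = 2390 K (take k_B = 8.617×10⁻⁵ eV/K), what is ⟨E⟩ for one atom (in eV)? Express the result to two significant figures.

0.15 eV

k_BT = 8.617×10⁻⁵ × 2390 K = 0.2059 eV.
Eᵢ/kT = 0.2205, 0.7382, 2.846.
Z = Σ gᵢe^(−Eᵢ/kT) = 1·e^(−0.2205) + 1·e^(−0.7382) + 3·e^(−2.846) = 0.8021 + 0.4780 + 0.1742 = 1.454.
⟨E⟩ = Σ Eᵢ gᵢe^(−Eᵢ/kT) / Z = (0.0454·0.8021 + 0.152·0.4780 + 0.586·0.1742) / 1.454 = 0.15 eV.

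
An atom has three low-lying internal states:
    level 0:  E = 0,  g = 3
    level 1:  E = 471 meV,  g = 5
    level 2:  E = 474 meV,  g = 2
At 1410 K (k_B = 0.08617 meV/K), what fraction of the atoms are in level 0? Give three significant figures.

0.954

k_BT = 0.08617 × 1410 K = 121.50 meV.
Eᵢ/kT = 0, 3.8765, 3.9012.
Z = Σ gᵢe^(−Eᵢ/kT) = 3·e^(−0) + 5·e^(−3.8765) + 2·e^(−3.9012) = 3.0000 + 0.10362 + 0.040435 = 3.1441.
P₀ = g₀ e^(−E₀/kT) / Z = 3.0000/3.1441 = 0.954.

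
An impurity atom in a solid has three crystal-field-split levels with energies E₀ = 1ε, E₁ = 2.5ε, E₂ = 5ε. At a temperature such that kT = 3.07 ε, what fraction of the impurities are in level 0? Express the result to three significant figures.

Eᵢ/kT = 0.32573, 0.81433, 1.6287.
Z = Σ e^(−Eᵢ/kT) = e^(−0.32573) + e^(−0.81433) + e^(−1.6287) = 0.72200 + 0.44294 + 0.19618 = 1.3611.
P₀ = e^(−E₀/kT) / Z = 0.72200/1.3611 = 0.530.

0.530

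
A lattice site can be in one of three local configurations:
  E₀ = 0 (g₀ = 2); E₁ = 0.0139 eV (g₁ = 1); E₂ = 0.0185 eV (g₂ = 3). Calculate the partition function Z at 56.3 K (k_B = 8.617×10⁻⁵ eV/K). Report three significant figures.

Z = 2.12

k_BT = 8.617×10⁻⁵ × 56.3 K = 0.0048514 eV.
Eᵢ/kT = 0, 2.8652, 3.8133.
Z = Σ gᵢe^(−Eᵢ/kT) = 2·e^(−0) + 1·e^(−2.8652) + 3·e^(−3.8133) = 2.0000 + 0.056972 + 0.066226 = 2.1232.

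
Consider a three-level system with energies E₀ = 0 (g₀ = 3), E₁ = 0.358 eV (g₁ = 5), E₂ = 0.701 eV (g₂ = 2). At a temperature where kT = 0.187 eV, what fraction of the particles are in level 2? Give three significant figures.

0.0124

Eᵢ/kT = 0, 1.9144, 3.7487.
Z = Σ gᵢe^(−Eᵢ/kT) = 3·e^(−0) + 5·e^(−1.9144) + 2·e^(−3.7487) = 3.0000 + 0.73715 + 0.047097 = 3.7842.
P₂ = g₂ e^(−E₂/kT) / Z = 0.047097/3.7842 = 0.0124.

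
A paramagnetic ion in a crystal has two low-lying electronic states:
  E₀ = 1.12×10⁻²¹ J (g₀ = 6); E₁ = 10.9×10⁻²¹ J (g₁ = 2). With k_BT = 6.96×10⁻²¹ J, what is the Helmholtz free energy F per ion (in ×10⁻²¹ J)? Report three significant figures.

Eᵢ/kT = 0.16092, 1.5661.
Z = Σ gᵢe^(−Eᵢ/kT) = 6·e^(−0.16092) + 2·e^(−1.5661) = 5.1082 + 0.41772 = 5.5259.
F = −kT ln Z = −6.96 × ln(5.5259) = −6.96 × 1.7094 = -11.9 ×10⁻²¹ J.

-11.9 ×10⁻²¹ J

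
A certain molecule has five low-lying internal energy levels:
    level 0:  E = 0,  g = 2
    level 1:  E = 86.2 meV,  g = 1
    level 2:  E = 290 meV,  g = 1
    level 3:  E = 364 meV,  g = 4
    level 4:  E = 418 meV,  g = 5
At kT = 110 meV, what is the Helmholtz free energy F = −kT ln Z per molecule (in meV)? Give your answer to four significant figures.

-112.7 meV

Eᵢ/kT = 0, 0.783636, 2.63636, 3.30909, 3.80000.
Z = Σ gᵢe^(−Eᵢ/kT) = 2·e^(−0) + 1·e^(−0.783636) + 1·e^(−2.63636) + 4·e^(−3.30909) + 5·e^(−3.80000) = 2.00000 + 0.456742 + 0.0716215 + 0.146198 + 0.111854 = 2.78642.
F = −kT ln Z = −110 × ln(2.78642) = −110 × 1.02476 = -112.7 meV.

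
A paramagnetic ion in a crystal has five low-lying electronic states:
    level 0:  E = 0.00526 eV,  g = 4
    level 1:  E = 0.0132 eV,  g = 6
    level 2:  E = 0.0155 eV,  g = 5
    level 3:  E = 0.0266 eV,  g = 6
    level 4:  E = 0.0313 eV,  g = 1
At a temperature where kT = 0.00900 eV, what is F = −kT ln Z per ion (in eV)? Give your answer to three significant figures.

Eᵢ/kT = 0.58444, 1.4667, 1.7222, 2.9556, 3.4778.
Z = Σ gᵢe^(−Eᵢ/kT) = 4·e^(−0.58444) + 6·e^(−1.4667) + 5·e^(−1.7222) + 6·e^(−2.9556) + 1·e^(−3.4778) = 2.2297 + 1.3841 + 0.89336 + 0.31228 + 0.030875 = 4.8503.
F = −kT ln Z = −0.00900 × ln(4.8503) = −0.00900 × 1.5790 = -0.0142 eV.

-0.0142 eV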